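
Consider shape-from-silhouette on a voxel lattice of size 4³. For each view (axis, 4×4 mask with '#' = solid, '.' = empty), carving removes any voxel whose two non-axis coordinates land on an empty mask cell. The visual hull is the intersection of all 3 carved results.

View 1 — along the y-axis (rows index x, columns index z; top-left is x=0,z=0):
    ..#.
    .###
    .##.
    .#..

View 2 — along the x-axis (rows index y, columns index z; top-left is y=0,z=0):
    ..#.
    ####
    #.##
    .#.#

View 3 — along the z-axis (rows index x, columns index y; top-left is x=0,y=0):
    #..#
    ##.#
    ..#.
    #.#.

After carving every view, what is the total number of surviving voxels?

8 voxels

initial block: 4^3 = 64
  1. axis=1 (XZ plane), |mask|=7  ⇒  voxels=28
  2. axis=0 (YZ plane), |mask|=10  ⇒  voxels=18
  3. axis=2 (XY plane), |mask|=8  ⇒  voxels=8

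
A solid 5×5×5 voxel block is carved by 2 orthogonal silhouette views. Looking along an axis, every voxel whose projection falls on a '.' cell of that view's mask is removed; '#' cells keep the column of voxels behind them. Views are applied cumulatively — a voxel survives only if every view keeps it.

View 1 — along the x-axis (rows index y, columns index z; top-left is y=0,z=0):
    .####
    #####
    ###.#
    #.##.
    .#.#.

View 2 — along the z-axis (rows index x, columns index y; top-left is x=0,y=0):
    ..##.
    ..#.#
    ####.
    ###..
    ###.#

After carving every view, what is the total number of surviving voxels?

before carving: 125 voxels (5×5×5)
V1 x: intersect with YZ mask (18 set) -- 90 left
V2 z: intersect with XY mask (15 set) -- 57 left

voxel count = 57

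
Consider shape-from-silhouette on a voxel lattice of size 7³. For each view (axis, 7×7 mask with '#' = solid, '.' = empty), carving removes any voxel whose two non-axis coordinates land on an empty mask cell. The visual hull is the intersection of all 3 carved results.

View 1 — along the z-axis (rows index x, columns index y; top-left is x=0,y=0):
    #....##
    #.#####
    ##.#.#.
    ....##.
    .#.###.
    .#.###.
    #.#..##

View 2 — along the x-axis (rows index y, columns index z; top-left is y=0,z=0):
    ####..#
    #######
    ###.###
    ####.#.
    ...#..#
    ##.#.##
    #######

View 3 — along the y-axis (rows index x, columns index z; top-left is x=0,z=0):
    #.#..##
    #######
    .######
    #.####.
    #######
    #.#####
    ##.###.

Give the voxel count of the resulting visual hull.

remaining voxels: 113

initial block: 7^3 = 343
carve view 1 (along z, XY-mask fill 27/49): 189 voxels remain
carve view 2 (along x, YZ-mask fill 37/49): 137 voxels remain
carve view 3 (along y, XZ-mask fill 40/49): 113 voxels remain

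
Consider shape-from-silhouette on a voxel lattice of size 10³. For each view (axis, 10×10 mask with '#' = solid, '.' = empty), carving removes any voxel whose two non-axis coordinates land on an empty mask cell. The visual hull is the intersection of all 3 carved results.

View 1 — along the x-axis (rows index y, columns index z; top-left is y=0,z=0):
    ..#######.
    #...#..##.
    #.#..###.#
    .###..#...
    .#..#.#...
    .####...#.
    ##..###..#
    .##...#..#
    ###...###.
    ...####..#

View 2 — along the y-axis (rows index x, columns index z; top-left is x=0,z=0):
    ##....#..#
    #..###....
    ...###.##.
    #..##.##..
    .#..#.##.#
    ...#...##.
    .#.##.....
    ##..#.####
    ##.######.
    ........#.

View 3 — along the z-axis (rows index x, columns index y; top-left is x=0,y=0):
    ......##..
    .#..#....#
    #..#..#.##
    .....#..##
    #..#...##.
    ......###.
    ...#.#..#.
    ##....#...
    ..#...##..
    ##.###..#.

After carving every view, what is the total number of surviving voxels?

before carving: 1000 voxels (10×10×10)
after view 1 [x-axis, 50 of 100 cells solid] → remaining = 500
after view 2 [y-axis, 45 of 100 cells solid] → remaining = 224
after view 3 [z-axis, 35 of 100 cells solid] → remaining = 81

voxel count = 81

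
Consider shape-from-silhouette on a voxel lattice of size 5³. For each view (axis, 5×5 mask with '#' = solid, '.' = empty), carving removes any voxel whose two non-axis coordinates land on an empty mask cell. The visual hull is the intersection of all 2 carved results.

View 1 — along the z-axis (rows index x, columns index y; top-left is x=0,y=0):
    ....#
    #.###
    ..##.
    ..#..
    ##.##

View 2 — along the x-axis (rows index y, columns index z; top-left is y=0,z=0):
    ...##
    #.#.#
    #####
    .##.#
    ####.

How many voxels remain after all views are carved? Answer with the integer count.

initial block: 5^3 = 125
  1. axis=2 (XY plane), |mask|=12  ⇒  voxels=60
  2. axis=0 (YZ plane), |mask|=17  ⇒  voxels=43

remaining voxels: 43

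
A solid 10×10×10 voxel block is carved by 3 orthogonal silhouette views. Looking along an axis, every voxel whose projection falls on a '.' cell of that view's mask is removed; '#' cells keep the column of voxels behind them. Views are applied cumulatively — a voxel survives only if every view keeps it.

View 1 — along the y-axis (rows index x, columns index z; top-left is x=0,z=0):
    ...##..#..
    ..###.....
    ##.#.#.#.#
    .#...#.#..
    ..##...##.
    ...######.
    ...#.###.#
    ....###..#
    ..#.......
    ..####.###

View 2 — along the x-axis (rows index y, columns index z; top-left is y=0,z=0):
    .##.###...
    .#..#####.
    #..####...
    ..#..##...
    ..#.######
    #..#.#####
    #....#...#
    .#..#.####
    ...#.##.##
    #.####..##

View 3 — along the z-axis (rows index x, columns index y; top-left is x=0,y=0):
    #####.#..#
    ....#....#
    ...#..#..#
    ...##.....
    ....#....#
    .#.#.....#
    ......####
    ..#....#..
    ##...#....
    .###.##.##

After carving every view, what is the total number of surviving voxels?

voxel count = 87

start: 10×10×10 = 1000 voxels
carve view 1 (along y, XZ-mask fill 42/100): 420 voxels remain
carve view 2 (along x, YZ-mask fill 54/100): 232 voxels remain
carve view 3 (along z, XY-mask fill 35/100): 87 voxels remain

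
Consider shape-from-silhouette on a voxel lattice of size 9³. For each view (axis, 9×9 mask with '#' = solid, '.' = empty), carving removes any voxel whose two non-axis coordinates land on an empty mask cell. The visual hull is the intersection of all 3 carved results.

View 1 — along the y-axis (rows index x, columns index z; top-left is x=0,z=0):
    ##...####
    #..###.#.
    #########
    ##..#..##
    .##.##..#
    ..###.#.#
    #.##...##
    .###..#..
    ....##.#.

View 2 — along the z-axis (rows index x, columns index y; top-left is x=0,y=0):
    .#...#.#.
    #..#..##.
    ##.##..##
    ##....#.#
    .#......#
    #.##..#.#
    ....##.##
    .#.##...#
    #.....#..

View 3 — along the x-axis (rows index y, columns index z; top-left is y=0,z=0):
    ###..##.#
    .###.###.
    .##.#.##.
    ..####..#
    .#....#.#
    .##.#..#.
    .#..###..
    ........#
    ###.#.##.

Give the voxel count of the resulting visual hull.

94 voxels

full grid |V| = 729
[1] y-view keeps 47 columns → grid now 423
[2] z-view keeps 34 columns → grid now 189
[3] x-view keeps 40 columns → grid now 94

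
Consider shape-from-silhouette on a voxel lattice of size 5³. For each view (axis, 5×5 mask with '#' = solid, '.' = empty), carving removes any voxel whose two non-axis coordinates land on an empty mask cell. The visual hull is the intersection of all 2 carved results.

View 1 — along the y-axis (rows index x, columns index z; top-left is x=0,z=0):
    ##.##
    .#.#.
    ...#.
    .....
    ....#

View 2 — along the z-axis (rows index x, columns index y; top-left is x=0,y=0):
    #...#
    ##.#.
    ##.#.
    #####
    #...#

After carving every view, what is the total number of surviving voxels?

|visual hull| = 19

full grid |V| = 125
V1 y: intersect with XZ mask (8 set) -- 40 left
V2 z: intersect with XY mask (15 set) -- 19 left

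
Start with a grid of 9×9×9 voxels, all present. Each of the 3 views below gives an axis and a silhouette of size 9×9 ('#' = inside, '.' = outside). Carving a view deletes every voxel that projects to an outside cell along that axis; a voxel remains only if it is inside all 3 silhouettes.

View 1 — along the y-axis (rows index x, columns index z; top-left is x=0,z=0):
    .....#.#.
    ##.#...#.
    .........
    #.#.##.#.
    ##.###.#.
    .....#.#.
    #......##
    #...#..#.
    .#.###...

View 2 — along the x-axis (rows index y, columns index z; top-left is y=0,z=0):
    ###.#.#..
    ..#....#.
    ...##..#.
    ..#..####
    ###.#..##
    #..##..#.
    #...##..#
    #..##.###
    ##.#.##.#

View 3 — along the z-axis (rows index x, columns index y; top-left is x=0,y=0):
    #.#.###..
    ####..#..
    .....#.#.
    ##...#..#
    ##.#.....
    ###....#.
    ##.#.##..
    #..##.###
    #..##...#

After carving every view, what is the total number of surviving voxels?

full grid |V| = 729
carve view 1 (along y, XZ-mask fill 29/81): 261 voxels remain
carve view 2 (along x, YZ-mask fill 41/81): 141 voxels remain
carve view 3 (along z, XY-mask fill 38/81): 58 voxels remain

voxel count = 58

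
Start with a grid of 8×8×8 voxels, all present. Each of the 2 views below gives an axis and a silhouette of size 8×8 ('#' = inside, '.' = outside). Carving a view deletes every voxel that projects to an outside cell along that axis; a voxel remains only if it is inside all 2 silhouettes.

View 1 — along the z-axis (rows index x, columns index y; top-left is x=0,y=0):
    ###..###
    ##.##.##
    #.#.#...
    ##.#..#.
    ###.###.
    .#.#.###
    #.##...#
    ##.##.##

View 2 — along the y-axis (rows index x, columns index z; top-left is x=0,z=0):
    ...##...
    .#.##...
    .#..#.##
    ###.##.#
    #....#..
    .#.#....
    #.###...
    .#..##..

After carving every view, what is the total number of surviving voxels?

initial block: 8^3 = 512
after view 1 [z-axis, 40 of 64 cells solid] → remaining = 320
after view 2 [y-axis, 26 of 64 cells solid] → remaining = 122

122 voxels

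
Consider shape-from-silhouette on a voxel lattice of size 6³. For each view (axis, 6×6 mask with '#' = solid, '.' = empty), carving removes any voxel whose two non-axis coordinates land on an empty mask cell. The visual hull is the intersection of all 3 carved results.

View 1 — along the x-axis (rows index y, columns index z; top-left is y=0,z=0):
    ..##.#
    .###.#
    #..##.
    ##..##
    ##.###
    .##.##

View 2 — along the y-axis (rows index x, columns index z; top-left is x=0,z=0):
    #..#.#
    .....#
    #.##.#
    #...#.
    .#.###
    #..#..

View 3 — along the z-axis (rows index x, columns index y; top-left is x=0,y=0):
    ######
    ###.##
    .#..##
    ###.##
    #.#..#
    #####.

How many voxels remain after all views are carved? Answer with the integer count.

initial block: 6^3 = 216
  1. axis=0 (YZ plane), |mask|=23  ⇒  voxels=138
  2. axis=1 (XZ plane), |mask|=16  ⇒  voxels=63
  3. axis=2 (XY plane), |mask|=27  ⇒  voxels=43

voxel count = 43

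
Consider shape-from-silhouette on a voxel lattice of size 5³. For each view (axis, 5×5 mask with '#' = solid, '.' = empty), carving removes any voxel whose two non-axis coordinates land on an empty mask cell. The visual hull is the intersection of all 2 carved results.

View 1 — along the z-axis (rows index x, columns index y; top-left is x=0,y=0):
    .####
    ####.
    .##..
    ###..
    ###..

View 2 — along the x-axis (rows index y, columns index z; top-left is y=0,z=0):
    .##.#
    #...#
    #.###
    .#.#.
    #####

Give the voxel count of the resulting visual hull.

full grid |V| = 125
[1] z-view keeps 16 columns → grid now 80
[2] x-view keeps 16 columns → grid now 48

|visual hull| = 48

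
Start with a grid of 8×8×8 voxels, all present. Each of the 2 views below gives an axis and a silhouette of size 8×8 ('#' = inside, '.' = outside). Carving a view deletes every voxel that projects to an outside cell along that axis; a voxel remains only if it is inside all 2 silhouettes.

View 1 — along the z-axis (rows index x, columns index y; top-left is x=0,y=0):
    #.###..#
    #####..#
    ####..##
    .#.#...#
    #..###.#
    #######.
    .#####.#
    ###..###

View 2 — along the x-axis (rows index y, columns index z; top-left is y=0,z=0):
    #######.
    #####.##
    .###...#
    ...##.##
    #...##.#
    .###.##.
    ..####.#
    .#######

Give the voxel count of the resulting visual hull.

240 voxels

start: 8×8×8 = 512 voxels
[1] z-view keeps 44 columns → grid now 352
[2] x-view keeps 43 columns → grid now 240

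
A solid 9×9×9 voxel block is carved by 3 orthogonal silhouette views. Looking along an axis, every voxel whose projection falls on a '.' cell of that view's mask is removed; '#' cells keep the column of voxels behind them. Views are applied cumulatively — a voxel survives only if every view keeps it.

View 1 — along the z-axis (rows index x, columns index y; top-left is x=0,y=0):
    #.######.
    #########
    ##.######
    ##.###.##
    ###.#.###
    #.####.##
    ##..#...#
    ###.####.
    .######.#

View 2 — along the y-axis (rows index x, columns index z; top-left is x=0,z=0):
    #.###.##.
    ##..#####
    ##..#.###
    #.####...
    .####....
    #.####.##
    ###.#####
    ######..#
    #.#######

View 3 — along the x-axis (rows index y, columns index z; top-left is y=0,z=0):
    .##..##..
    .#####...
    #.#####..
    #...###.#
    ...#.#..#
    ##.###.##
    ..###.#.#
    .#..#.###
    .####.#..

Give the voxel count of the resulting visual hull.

before carving: 729 voxels (9×9×9)
carve view 1 (along z, XY-mask fill 63/81): 567 voxels remain
carve view 2 (along y, XZ-mask fill 58/81): 402 voxels remain
carve view 3 (along x, YZ-mask fill 45/81): 221 voxels remain

|visual hull| = 221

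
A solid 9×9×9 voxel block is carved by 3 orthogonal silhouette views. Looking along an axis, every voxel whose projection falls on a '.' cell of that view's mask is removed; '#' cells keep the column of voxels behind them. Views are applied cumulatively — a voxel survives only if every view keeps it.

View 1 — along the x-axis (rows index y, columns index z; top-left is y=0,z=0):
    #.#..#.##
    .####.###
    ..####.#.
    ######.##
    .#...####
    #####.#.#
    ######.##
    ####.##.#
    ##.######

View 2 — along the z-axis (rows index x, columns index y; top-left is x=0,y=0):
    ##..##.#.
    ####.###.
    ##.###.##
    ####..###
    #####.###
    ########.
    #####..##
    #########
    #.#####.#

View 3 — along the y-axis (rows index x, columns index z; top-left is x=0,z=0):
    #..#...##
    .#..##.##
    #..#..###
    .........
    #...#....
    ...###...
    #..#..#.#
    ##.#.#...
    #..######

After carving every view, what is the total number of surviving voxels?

start: 9×9×9 = 729 voxels
V1 x: intersect with YZ mask (60 set) -- 540 left
V2 z: intersect with XY mask (65 set) -- 429 left
V3 y: intersect with XZ mask (34 set) -- 176 left

|visual hull| = 176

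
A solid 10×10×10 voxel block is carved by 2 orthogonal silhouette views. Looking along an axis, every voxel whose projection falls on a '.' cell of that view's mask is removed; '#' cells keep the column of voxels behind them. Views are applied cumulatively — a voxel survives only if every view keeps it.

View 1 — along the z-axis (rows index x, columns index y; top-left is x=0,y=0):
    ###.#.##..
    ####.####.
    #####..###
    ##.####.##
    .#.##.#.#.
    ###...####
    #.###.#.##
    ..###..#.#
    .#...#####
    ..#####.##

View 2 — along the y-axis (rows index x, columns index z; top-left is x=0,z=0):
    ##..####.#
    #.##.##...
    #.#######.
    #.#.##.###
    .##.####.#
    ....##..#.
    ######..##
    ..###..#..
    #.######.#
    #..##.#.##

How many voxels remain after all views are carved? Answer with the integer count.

voxel count = 424

start: 10×10×10 = 1000 voxels
step 1: project along z, AND mask (67/100) → |grid| = 670
step 2: project along y, AND mask (63/100) → |grid| = 424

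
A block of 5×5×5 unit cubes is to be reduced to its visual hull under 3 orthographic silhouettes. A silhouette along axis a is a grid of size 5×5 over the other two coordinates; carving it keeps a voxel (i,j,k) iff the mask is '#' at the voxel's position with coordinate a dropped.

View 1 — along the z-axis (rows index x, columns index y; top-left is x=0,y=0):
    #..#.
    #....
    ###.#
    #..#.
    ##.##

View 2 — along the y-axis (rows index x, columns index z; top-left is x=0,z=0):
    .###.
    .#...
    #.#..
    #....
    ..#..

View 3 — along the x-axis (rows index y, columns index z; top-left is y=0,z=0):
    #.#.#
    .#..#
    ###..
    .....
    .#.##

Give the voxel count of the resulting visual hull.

7 voxels

initial block: 5^3 = 125
carve view 1 (along z, XY-mask fill 13/25): 65 voxels remain
carve view 2 (along y, XZ-mask fill 8/25): 21 voxels remain
carve view 3 (along x, YZ-mask fill 11/25): 7 voxels remain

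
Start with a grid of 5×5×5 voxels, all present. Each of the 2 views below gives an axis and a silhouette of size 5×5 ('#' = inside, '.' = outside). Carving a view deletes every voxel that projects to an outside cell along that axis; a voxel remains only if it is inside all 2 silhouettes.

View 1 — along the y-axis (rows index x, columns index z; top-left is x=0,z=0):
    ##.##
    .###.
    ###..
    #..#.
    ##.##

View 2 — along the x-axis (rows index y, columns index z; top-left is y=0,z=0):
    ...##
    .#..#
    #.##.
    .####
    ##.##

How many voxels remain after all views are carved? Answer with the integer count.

before carving: 125 voxels (5×5×5)
step 1: project along y, AND mask (16/25) → |grid| = 80
step 2: project along x, AND mask (15/25) → |grid| = 48

voxel count = 48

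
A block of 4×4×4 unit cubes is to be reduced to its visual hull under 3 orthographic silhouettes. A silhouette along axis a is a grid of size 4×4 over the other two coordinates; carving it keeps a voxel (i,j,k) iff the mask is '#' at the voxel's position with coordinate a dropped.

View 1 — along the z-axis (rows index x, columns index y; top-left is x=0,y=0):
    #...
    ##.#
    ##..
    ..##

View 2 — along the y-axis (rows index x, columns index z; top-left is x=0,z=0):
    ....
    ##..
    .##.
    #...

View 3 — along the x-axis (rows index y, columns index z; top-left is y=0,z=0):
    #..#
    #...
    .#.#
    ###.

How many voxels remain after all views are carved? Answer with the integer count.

start: 4×4×4 = 64 voxels
step 1: project along z, AND mask (8/16) → |grid| = 32
step 2: project along y, AND mask (5/16) → |grid| = 12
step 3: project along x, AND mask (8/16) → |grid| = 5

voxel count = 5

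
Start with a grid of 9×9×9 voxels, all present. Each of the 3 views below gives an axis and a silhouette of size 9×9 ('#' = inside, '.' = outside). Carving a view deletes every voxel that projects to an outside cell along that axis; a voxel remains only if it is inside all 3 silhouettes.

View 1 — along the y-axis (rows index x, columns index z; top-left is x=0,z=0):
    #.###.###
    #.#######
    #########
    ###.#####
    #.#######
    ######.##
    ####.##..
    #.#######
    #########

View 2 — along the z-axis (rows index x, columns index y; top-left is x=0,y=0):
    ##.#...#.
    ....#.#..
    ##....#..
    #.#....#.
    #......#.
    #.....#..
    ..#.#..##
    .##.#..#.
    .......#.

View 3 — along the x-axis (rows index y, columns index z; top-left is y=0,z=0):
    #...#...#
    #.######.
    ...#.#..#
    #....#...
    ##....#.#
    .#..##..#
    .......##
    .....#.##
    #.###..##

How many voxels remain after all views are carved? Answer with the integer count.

voxel count = 76

initial block: 9^3 = 729
carve view 1 (along y, XZ-mask fill 71/81): 639 voxels remain
carve view 2 (along z, XY-mask fill 25/81): 192 voxels remain
carve view 3 (along x, YZ-mask fill 34/81): 76 voxels remain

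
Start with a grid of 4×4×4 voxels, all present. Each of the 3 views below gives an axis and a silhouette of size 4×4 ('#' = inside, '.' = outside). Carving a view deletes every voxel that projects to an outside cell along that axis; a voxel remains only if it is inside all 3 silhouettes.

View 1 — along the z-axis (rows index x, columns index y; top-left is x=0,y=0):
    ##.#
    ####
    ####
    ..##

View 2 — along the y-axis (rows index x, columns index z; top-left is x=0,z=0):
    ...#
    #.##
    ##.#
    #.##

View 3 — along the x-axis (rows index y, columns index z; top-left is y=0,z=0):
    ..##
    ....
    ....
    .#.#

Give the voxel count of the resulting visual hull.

before carving: 64 voxels (4×4×4)
  1. axis=2 (XY plane), |mask|=13  ⇒  voxels=52
  2. axis=1 (XZ plane), |mask|=10  ⇒  voxels=33
  3. axis=0 (YZ plane), |mask|=4  ⇒  voxels=9

|visual hull| = 9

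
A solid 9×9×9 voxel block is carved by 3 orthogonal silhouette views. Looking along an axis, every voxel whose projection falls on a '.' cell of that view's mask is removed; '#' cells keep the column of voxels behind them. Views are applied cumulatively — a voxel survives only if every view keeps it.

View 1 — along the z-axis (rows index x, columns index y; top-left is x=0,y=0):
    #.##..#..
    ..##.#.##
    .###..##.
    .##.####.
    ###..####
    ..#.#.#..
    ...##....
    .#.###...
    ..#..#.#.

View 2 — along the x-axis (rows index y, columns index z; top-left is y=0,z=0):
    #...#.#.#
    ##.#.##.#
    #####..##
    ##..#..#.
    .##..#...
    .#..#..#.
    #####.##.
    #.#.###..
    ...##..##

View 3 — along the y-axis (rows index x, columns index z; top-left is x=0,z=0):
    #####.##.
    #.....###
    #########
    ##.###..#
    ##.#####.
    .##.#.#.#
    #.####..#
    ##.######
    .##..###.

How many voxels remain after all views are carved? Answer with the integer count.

before carving: 729 voxels (9×9×9)
step 1: project along z, AND mask (39/81) → |grid| = 351
step 2: project along x, AND mask (43/81) → |grid| = 196
step 3: project along y, AND mask (57/81) → |grid| = 146

146 voxels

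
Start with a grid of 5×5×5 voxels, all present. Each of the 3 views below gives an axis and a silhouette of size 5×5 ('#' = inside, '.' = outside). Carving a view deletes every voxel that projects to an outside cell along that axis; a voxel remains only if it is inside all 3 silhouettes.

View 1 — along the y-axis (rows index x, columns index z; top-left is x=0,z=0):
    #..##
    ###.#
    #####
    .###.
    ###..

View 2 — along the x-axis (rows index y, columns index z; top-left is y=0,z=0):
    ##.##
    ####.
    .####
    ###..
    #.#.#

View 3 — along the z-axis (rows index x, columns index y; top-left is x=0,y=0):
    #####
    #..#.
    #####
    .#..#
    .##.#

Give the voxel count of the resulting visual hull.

voxel count = 45

start: 5×5×5 = 125 voxels
step 1: project along y, AND mask (18/25) → |grid| = 90
step 2: project along x, AND mask (18/25) → |grid| = 66
step 3: project along z, AND mask (17/25) → |grid| = 45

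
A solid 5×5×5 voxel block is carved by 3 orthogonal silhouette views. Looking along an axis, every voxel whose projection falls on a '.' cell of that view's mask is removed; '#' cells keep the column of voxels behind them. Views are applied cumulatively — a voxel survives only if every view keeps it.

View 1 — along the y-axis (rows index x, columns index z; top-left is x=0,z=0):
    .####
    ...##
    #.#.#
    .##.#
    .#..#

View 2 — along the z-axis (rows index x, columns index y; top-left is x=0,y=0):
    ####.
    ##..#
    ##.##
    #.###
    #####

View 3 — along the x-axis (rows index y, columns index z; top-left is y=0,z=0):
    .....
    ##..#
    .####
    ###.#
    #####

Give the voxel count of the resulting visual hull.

remaining voxels: 37

before carving: 125 voxels (5×5×5)
[1] y-view keeps 14 columns → grid now 70
[2] z-view keeps 20 columns → grid now 56
[3] x-view keeps 16 columns → grid now 37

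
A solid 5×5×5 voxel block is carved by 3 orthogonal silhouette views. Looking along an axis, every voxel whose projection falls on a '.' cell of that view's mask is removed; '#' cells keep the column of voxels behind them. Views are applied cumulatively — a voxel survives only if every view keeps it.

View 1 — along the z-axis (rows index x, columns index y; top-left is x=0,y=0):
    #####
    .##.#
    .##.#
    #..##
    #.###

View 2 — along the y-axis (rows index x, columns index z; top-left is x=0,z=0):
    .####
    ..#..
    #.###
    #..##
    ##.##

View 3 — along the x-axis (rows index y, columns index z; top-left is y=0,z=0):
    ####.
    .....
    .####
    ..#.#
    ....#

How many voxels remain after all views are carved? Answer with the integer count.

full grid |V| = 125
[1] z-view keeps 18 columns → grid now 90
[2] y-view keeps 16 columns → grid now 60
[3] x-view keeps 11 columns → grid now 27

|visual hull| = 27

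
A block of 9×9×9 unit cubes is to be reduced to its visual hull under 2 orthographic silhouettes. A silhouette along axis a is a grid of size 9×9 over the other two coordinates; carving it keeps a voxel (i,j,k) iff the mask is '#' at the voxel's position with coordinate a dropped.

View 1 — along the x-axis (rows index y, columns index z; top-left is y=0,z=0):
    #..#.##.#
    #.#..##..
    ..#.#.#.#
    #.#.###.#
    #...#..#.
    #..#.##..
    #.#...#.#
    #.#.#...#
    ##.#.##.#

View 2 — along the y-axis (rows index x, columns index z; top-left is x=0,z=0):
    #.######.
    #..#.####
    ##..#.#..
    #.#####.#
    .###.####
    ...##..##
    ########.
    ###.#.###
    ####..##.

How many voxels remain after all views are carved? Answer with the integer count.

voxel count = 254

before carving: 729 voxels (9×9×9)
[1] x-view keeps 40 columns → grid now 360
[2] y-view keeps 56 columns → grid now 254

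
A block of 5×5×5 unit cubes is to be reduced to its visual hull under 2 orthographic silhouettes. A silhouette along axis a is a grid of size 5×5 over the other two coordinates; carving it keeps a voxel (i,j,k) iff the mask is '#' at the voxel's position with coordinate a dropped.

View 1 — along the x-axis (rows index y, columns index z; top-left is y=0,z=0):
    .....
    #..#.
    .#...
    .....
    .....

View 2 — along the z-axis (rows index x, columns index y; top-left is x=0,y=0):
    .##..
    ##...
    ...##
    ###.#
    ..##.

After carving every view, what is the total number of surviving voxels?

9 voxels

start: 5×5×5 = 125 voxels
carve view 1 (along x, YZ-mask fill 3/25): 15 voxels remain
carve view 2 (along z, XY-mask fill 12/25): 9 voxels remain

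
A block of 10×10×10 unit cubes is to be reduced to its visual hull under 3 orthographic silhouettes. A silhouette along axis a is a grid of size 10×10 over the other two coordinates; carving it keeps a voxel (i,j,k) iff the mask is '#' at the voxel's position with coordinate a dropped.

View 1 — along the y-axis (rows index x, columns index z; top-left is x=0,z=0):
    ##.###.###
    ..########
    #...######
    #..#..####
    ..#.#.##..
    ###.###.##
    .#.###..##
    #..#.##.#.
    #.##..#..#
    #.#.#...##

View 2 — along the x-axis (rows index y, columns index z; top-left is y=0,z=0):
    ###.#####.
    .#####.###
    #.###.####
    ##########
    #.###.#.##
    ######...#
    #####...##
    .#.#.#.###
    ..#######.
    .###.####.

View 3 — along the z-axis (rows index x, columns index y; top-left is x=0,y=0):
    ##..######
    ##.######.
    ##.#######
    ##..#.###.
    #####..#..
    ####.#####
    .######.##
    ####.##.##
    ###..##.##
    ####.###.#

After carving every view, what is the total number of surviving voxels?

|visual hull| = 360

full grid |V| = 1000
step 1: project along y, AND mask (62/100) → |grid| = 620
step 2: project along x, AND mask (75/100) → |grid| = 465
step 3: project along z, AND mask (77/100) → |grid| = 360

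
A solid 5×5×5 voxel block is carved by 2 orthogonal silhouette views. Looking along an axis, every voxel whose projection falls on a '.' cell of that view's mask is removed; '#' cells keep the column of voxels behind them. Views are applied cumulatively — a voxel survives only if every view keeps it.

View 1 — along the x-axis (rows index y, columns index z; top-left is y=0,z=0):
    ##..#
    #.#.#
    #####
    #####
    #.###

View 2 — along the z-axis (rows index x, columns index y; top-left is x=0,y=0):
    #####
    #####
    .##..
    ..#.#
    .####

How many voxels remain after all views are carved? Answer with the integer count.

remaining voxels: 74

initial block: 5^3 = 125
  1. axis=0 (YZ plane), |mask|=20  ⇒  voxels=100
  2. axis=2 (XY plane), |mask|=18  ⇒  voxels=74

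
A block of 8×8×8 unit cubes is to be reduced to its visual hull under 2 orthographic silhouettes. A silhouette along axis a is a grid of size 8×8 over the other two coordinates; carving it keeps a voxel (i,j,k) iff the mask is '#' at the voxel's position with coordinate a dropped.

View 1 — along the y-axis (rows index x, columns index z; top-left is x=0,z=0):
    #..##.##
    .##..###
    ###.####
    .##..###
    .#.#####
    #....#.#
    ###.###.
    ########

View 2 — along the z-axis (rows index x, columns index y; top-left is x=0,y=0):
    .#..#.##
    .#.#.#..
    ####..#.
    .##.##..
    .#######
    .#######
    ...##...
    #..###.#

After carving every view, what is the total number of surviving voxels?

start: 8×8×8 = 512 voxels
after view 1 [y-axis, 45 of 64 cells solid] → remaining = 360
after view 2 [z-axis, 37 of 64 cells solid] → remaining = 205

205 voxels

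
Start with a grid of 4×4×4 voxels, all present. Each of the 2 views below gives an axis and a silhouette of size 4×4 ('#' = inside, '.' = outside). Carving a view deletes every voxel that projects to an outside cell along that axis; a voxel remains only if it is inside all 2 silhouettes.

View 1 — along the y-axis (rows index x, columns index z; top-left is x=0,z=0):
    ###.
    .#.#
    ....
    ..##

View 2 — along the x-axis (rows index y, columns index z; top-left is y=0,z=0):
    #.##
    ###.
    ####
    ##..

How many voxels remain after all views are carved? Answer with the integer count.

|visual hull| = 20

before carving: 64 voxels (4×4×4)
[1] y-view keeps 7 columns → grid now 28
[2] x-view keeps 12 columns → grid now 20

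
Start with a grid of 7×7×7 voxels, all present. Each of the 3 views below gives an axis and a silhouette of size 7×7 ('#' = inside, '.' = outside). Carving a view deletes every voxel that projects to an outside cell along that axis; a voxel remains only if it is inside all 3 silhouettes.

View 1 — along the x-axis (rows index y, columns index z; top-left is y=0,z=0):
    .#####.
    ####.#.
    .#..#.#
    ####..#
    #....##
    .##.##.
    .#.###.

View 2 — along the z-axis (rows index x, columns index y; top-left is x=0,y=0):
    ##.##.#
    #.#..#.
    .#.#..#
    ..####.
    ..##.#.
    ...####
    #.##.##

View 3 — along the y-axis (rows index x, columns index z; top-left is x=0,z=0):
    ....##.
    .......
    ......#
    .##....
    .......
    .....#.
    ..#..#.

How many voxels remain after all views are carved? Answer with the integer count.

full grid |V| = 343
  1. axis=0 (YZ plane), |mask|=29  ⇒  voxels=203
  2. axis=2 (XY plane), |mask|=27  ⇒  voxels=112
  3. axis=1 (XZ plane), |mask|=8  ⇒  voxels=21

voxel count = 21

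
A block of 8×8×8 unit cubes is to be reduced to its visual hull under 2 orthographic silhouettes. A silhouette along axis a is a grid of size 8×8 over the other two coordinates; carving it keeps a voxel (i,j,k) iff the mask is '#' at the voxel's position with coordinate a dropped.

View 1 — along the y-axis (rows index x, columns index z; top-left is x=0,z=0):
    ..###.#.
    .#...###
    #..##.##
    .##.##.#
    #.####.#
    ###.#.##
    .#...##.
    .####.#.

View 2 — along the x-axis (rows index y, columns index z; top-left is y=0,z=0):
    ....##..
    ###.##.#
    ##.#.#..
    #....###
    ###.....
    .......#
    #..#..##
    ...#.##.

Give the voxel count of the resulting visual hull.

start: 8×8×8 = 512 voxels
after view 1 [y-axis, 38 of 64 cells solid] → remaining = 304
after view 2 [x-axis, 27 of 64 cells solid] → remaining = 122

voxel count = 122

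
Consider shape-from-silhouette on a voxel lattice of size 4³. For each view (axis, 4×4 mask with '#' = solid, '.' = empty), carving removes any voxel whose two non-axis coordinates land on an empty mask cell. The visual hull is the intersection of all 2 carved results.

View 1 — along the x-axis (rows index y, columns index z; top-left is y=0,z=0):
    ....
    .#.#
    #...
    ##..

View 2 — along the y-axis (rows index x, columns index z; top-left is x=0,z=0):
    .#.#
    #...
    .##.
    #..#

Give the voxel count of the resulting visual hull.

10 voxels

initial block: 4^3 = 64
V1 x: intersect with YZ mask (5 set) -- 20 left
V2 y: intersect with XZ mask (7 set) -- 10 left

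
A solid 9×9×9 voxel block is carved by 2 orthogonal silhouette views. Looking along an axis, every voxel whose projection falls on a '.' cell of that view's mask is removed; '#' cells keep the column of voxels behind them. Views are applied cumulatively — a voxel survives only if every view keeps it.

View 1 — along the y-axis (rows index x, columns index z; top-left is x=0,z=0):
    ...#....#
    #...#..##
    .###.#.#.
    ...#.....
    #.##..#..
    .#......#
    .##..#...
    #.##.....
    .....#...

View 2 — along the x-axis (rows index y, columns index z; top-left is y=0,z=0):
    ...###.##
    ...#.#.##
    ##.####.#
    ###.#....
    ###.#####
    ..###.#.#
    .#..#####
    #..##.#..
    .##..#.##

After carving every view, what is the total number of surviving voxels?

start: 9×9×9 = 729 voxels
step 1: project along y, AND mask (25/81) → |grid| = 225
step 2: project along x, AND mask (48/81) → |grid| = 129

voxel count = 129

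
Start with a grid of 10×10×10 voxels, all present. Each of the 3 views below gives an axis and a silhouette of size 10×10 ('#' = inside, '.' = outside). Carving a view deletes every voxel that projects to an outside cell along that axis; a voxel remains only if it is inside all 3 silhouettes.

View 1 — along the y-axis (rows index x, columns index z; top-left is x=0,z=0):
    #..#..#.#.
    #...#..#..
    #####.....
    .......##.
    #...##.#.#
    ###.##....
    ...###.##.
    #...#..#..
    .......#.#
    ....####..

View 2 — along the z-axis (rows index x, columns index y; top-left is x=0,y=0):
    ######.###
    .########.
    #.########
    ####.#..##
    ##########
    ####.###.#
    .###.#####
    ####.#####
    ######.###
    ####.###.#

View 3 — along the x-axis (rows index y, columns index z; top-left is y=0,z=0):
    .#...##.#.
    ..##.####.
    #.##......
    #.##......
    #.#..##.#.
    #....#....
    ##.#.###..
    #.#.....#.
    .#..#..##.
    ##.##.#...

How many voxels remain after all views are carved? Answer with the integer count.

before carving: 1000 voxels (10×10×10)
V1 y: intersect with XZ mask (38 set) -- 380 left
V2 z: intersect with XY mask (85 set) -- 326 left
V3 x: intersect with YZ mask (41 set) -- 130 left

remaining voxels: 130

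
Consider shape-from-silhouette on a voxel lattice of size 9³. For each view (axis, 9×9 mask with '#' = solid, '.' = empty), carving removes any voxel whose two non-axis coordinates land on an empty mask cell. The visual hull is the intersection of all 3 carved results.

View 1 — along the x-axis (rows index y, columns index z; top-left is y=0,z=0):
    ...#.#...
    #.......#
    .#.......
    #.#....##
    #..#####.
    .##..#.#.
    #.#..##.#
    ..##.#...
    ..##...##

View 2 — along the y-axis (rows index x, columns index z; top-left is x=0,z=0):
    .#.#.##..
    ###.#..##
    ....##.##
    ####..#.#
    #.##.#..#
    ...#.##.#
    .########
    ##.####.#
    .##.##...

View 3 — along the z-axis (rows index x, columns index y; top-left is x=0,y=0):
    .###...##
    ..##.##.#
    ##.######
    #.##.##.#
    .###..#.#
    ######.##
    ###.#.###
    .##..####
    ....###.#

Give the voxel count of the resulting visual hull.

111 voxels

start: 9×9×9 = 729 voxels
after view 1 [x-axis, 31 of 81 cells solid] → remaining = 279
after view 2 [y-axis, 48 of 81 cells solid] → remaining = 167
after view 3 [z-axis, 54 of 81 cells solid] → remaining = 111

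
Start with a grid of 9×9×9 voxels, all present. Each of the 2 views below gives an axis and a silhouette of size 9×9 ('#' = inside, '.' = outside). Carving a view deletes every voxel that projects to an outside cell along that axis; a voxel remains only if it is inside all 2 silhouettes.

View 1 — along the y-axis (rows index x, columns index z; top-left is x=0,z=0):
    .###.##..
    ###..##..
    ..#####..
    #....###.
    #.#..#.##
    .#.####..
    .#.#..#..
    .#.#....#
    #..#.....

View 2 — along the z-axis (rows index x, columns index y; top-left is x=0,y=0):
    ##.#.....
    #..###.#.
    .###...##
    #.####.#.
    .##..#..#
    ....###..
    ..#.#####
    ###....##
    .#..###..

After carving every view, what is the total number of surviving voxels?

before carving: 729 voxels (9×9×9)
step 1: project along y, AND mask (37/81) → |grid| = 333
step 2: project along z, AND mask (41/81) → |grid| = 165

voxel count = 165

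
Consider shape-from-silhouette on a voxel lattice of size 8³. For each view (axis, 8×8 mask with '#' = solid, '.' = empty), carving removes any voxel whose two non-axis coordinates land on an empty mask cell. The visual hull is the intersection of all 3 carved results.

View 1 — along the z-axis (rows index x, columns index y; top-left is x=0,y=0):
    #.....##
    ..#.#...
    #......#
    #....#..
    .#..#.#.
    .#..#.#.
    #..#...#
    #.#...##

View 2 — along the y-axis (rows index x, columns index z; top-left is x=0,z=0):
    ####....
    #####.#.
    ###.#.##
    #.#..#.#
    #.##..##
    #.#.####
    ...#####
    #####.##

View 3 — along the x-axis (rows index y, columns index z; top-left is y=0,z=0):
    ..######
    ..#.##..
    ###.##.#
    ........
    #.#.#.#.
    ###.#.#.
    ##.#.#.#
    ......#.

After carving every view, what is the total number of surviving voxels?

remaining voxels: 61

full grid |V| = 512
carve view 1 (along z, XY-mask fill 22/64): 176 voxels remain
carve view 2 (along y, XZ-mask fill 43/64): 120 voxels remain
carve view 3 (along x, YZ-mask fill 30/64): 61 voxels remain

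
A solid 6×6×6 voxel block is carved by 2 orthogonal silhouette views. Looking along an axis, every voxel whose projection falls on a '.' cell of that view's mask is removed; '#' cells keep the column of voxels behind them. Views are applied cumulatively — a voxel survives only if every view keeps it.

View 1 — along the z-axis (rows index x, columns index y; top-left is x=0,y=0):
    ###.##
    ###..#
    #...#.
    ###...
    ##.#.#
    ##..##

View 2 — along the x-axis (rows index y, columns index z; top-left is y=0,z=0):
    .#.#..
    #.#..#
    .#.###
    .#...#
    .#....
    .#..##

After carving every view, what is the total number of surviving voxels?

start: 6×6×6 = 216 voxels
step 1: project along z, AND mask (22/36) → |grid| = 132
step 2: project along x, AND mask (15/36) → |grid| = 56

56 voxels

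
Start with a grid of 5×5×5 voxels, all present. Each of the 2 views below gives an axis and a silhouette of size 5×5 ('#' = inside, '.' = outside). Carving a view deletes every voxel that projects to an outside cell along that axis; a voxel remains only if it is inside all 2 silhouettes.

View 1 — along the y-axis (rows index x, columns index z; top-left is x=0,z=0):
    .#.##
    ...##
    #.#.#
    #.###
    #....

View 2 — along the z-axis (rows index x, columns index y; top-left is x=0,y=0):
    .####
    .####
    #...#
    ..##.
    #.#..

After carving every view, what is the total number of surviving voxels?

|visual hull| = 36

start: 5×5×5 = 125 voxels
carve view 1 (along y, XZ-mask fill 13/25): 65 voxels remain
carve view 2 (along z, XY-mask fill 14/25): 36 voxels remain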